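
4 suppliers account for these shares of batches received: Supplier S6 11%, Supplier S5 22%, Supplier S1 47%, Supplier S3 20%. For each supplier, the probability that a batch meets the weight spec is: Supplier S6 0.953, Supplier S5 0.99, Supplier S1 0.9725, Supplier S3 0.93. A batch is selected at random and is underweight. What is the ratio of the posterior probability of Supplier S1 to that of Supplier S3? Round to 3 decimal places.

Taking complements, P(underweight | each) = Supplier S6 0.047, Supplier S5 0.01, Supplier S1 0.0275, Supplier S3 0.07.
By Bayes' rule, posterior ∝ prior × likelihood:
  Supplier S6: 0.11 × 0.047 = 0.00517
  Supplier S5: 0.22 × 0.01 = 0.0022
  Supplier S1: 0.47 × 0.0275 = 0.012925
  Supplier S3: 0.2 × 0.07 = 0.014
Total = 0.034295.
The ratio is 0.012925 / 0.014 (the normalizer cancels) = 0.923.

0.923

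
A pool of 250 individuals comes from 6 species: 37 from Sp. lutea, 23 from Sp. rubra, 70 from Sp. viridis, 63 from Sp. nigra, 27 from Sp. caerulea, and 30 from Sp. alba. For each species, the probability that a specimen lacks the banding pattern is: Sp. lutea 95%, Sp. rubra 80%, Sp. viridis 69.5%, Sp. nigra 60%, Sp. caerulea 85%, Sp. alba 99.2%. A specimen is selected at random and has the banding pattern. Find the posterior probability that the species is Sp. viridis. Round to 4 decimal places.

Taking complements, P(banded | each) = Sp. lutea 0.05, Sp. rubra 0.2, Sp. viridis 0.305, Sp. nigra 0.4, Sp. caerulea 0.15, Sp. alba 0.008.
Compute prior × likelihood for every hypothesis:
  Sp. lutea: 0.148 × 0.05 = 0.0074
  Sp. rubra: 0.092 × 0.2 = 0.0184
  Sp. viridis: 0.28 × 0.305 = 0.0854
  Sp. nigra: 0.252 × 0.4 = 0.1008
  Sp. caerulea: 0.108 × 0.15 = 0.0162
  Sp. alba: 0.12 × 0.008 = 0.00096
Normalizing constant = 0.22916.
P(Sp. viridis | evidence) = 0.0854 / 0.22916 ≈ 0.3727.

0.3727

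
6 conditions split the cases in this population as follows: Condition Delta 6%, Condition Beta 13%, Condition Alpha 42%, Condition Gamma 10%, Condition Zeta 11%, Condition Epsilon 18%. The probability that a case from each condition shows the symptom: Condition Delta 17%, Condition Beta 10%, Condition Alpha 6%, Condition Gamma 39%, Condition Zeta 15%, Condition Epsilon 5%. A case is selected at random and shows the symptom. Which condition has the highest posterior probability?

Condition Gamma

By Bayes' rule, posterior ∝ prior × likelihood:
  Condition Delta: 0.06 × 0.17 = 0.0102
  Condition Beta: 0.13 × 0.1 = 0.013
  Condition Alpha: 0.42 × 0.06 = 0.0252
  Condition Gamma: 0.1 × 0.39 = 0.039
  Condition Zeta: 0.11 × 0.15 = 0.0165
  Condition Epsilon: 0.18 × 0.05 = 0.009
Total = 0.1129.
Largest term belongs to Condition Gamma, so Condition Gamma is most probable.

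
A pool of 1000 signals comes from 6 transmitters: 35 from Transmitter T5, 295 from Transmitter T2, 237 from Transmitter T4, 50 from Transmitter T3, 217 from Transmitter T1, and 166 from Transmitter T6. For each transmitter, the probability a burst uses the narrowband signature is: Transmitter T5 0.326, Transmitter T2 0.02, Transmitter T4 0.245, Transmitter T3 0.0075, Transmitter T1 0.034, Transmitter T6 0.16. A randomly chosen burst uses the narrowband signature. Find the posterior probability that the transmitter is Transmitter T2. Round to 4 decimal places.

0.0538

Prior × likelihood for each hypothesis:
  Transmitter T5: 0.035 × 0.326 = 0.01141
  Transmitter T2: 0.295 × 0.02 = 0.0059
  Transmitter T4: 0.237 × 0.245 = 0.058065
  Transmitter T3: 0.05 × 0.0075 = 0.000375
  Transmitter T1: 0.217 × 0.034 = 0.007378
  Transmitter T6: 0.166 × 0.16 = 0.02656
Sum = 0.109688.
P(Transmitter T2 | evidence) = 0.0059 / 0.109688 ≈ 0.0538.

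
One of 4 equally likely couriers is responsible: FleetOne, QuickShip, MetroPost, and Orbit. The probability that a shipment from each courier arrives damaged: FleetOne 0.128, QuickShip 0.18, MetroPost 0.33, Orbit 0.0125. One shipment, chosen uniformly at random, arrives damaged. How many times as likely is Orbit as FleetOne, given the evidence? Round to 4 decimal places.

Since the prior is uniform, the posterior is proportional to the likelihood:
  FleetOne: 0.128
  QuickShip: 0.18
  MetroPost: 0.33
  Orbit: 0.0125
Total = 0.6505.
The ratio is 0.0125 / 0.128 (the normalizer cancels) = 0.0977.

0.0977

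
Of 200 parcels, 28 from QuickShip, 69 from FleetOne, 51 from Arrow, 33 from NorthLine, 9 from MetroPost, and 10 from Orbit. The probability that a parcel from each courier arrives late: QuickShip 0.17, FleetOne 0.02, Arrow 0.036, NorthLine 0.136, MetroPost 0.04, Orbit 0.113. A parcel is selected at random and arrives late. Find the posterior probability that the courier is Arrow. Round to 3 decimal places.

0.132

Unnormalized posteriors (prior × likelihood):
  QuickShip: 0.14 × 0.17 = 0.0238
  FleetOne: 0.345 × 0.02 = 0.0069
  Arrow: 0.255 × 0.036 = 0.00918
  NorthLine: 0.165 × 0.136 = 0.02244
  MetroPost: 0.045 × 0.04 = 0.0018
  Orbit: 0.05 × 0.113 = 0.00565
Total = 0.06977.
P(Arrow | evidence) = 0.00918 / 0.06977 ≈ 0.132.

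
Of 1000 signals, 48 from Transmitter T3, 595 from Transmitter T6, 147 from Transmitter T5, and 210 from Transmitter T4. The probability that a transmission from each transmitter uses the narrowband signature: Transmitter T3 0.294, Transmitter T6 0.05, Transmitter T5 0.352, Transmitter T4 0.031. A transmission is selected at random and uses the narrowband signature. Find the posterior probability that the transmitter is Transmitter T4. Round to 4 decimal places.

Unnormalized posteriors (prior × likelihood):
  Transmitter T3: 0.048 × 0.294 = 0.014112
  Transmitter T6: 0.595 × 0.05 = 0.02975
  Transmitter T5: 0.147 × 0.352 = 0.051744
  Transmitter T4: 0.21 × 0.031 = 0.00651
Total = 0.102116.
P(Transmitter T4 | evidence) = 0.00651 / 0.102116 ≈ 0.0638.

0.0638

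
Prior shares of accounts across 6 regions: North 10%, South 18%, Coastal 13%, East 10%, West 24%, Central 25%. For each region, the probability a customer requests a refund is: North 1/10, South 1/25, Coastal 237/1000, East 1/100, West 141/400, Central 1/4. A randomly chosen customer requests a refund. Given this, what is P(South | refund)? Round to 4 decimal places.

0.0367

Unnormalized posteriors (prior × likelihood):
  North: 0.1 × 0.1 = 0.01
  South: 0.18 × 0.04 = 0.0072
  Coastal: 0.13 × 0.237 = 0.03081
  East: 0.1 × 0.01 = 0.001
  West: 0.24 × 0.3525 = 0.0846
  Central: 0.25 × 0.25 = 0.0625
Normalizing constant = 0.19611.
P(South | evidence) = 0.0072 / 0.19611 ≈ 0.0367.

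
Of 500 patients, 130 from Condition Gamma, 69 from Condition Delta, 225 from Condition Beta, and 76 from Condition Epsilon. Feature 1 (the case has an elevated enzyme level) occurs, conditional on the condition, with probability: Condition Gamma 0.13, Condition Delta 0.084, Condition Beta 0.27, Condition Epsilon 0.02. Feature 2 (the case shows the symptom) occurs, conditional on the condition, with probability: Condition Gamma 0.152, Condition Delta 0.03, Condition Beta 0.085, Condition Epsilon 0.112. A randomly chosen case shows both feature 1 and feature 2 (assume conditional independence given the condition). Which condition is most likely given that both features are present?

Unnormalized posteriors (prior × likelihood):
  Condition Gamma: 0.26 × 0.13 × 0.152 = 0.0051376
  Condition Delta: 0.138 × 0.084 × 0.03 = 0.00034776
  Condition Beta: 0.45 × 0.27 × 0.085 = 0.0103275
  Condition Epsilon: 0.152 × 0.02 × 0.112 = 0.00034048
Sum = 0.01615334.
Largest term belongs to Condition Beta, so Condition Beta is most probable.

Condition Beta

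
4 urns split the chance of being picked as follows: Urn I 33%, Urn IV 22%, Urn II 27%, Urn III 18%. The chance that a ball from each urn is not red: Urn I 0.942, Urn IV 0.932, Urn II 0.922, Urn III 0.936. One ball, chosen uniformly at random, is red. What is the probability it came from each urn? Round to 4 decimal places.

Taking complements, P(red | each) = Urn I 0.058, Urn IV 0.068, Urn II 0.078, Urn III 0.064.
Unnormalized posteriors (prior × likelihood):
  Urn I: 0.33 × 0.058 = 0.01914
  Urn IV: 0.22 × 0.068 = 0.01496
  Urn II: 0.27 × 0.078 = 0.02106
  Urn III: 0.18 × 0.064 = 0.01152
Normalizing constant = 0.06668.
P(Urn I | red) = 0.01914/0.06668 ≈ 0.2870
P(Urn IV | red) = 0.01496/0.06668 ≈ 0.2244
P(Urn II | red) = 0.02106/0.06668 ≈ 0.3158
P(Urn III | red) = 0.01152/0.06668 ≈ 0.1728
(Check: 0.2870+0.2244+0.3158+0.1728 = 1.0000.)

Urn I 0.2870, Urn IV 0.2244, Urn II 0.3158, Urn III 0.1728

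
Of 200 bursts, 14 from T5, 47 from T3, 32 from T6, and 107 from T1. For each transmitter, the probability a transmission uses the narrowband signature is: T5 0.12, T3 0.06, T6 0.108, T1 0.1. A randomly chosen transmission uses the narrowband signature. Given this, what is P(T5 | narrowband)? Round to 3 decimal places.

0.090

Unnormalized posteriors (prior × likelihood):
  T5: 0.07 × 0.12 = 0.0084
  T3: 0.235 × 0.06 = 0.0141
  T6: 0.16 × 0.108 = 0.01728
  T1: 0.535 × 0.1 = 0.0535
Total = 0.09328.
P(T5 | evidence) = 0.0084 / 0.09328 ≈ 0.090.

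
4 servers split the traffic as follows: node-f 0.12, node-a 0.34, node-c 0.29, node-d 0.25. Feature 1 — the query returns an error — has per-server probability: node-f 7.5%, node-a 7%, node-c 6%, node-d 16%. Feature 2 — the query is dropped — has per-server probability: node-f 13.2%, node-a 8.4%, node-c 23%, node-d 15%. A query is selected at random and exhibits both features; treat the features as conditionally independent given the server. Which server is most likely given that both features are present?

Unnormalized posteriors (prior × likelihood):
  node-f: 0.12 × 0.075 × 0.132 = 0.001188
  node-a: 0.34 × 0.07 × 0.084 = 0.0019992
  node-c: 0.29 × 0.06 × 0.23 = 0.004002
  node-d: 0.25 × 0.16 × 0.15 = 0.006
Normalizing constant = 0.0131892.
Largest term belongs to node-d, so node-d is most probable.

node-d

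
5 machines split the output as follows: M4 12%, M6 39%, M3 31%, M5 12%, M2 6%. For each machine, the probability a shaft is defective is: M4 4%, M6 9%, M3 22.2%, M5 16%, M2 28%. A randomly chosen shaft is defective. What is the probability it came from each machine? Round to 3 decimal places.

Compute prior × likelihood for every hypothesis:
  M4: 0.12 × 0.04 = 0.0048
  M6: 0.39 × 0.09 = 0.0351
  M3: 0.31 × 0.222 = 0.06882
  M5: 0.12 × 0.16 = 0.0192
  M2: 0.06 × 0.28 = 0.0168
Normalizing constant = 0.14472.
P(M4 | defective) = 0.0048/0.14472 ≈ 0.033
P(M6 | defective) = 0.0351/0.14472 ≈ 0.243
P(M3 | defective) = 0.06882/0.14472 ≈ 0.476
P(M5 | defective) = 0.0192/0.14472 ≈ 0.133
P(M2 | defective) = 0.0168/0.14472 ≈ 0.116

M4 0.033, M6 0.243, M3 0.476, M5 0.133, M2 0.116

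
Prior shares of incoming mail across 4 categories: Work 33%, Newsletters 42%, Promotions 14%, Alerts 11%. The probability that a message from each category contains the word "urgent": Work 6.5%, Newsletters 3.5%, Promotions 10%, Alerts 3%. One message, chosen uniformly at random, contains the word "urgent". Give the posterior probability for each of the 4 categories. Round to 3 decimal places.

By Bayes' rule, posterior ∝ prior × likelihood:
  Work: 0.33 × 0.065 = 0.02145
  Newsletters: 0.42 × 0.035 = 0.0147
  Promotions: 0.14 × 0.1 = 0.014
  Alerts: 0.11 × 0.03 = 0.0033
Sum = 0.05345.
P(Work | urgent-flag) = 0.02145/0.05345 ≈ 0.401
P(Newsletters | urgent-flag) = 0.0147/0.05345 ≈ 0.275
P(Promotions | urgent-flag) = 0.014/0.05345 ≈ 0.262
P(Alerts | urgent-flag) = 0.0033/0.05345 ≈ 0.062

Work 0.401, Newsletters 0.275, Promotions 0.262, Alerts 0.062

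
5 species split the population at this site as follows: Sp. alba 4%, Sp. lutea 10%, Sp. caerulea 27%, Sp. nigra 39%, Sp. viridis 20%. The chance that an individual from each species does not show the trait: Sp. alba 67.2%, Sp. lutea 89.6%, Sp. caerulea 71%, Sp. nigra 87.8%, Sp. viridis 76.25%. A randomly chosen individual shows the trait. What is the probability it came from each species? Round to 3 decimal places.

Taking complements, P(trait | each) = Sp. alba 0.328, Sp. lutea 0.104, Sp. caerulea 0.29, Sp. nigra 0.122, Sp. viridis 0.2375.
Prior × likelihood for each hypothesis:
  Sp. alba: 0.04 × 0.328 = 0.01312
  Sp. lutea: 0.1 × 0.104 = 0.0104
  Sp. caerulea: 0.27 × 0.29 = 0.0783
  Sp. nigra: 0.39 × 0.122 = 0.04758
  Sp. viridis: 0.2 × 0.2375 = 0.0475
Normalizing constant = 0.1969.
P(Sp. alba | trait) = 0.01312/0.1969 ≈ 0.067
P(Sp. lutea | trait) = 0.0104/0.1969 ≈ 0.053
P(Sp. caerulea | trait) = 0.0783/0.1969 ≈ 0.398
P(Sp. nigra | trait) = 0.04758/0.1969 ≈ 0.242
P(Sp. viridis | trait) = 0.0475/0.1969 ≈ 0.241
(Check: 0.067+0.053+0.398+0.242+0.241 = 1.001.)

Sp. alba 0.067, Sp. lutea 0.053, Sp. caerulea 0.398, Sp. nigra 0.242, Sp. viridis 0.241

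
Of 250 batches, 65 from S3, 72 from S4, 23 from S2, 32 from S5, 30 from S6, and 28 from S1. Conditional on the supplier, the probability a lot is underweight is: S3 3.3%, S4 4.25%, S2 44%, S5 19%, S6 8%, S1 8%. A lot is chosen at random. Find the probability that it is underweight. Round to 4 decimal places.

Prior × likelihood for each hypothesis:
  S3: 0.26 × 0.033 = 0.00858
  S4: 0.288 × 0.0425 = 0.01224
  S2: 0.092 × 0.44 = 0.04048
  S5: 0.128 × 0.19 = 0.02432
  S6: 0.12 × 0.08 = 0.0096
  S1: 0.112 × 0.08 = 0.00896
P(underweight) = 0.00858 + 0.01224 + 0.04048 + 0.02432 + 0.0096 + 0.00896 = 0.10418 → 0.1042.

0.1042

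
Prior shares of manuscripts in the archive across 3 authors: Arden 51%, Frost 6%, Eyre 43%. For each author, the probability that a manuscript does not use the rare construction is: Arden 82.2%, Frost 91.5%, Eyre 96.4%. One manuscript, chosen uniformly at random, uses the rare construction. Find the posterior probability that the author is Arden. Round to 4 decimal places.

Taking complements, P(rare-form | each) = Arden 0.178, Frost 0.085, Eyre 0.036.
Unnormalized posteriors (prior × likelihood):
  Arden: 0.51 × 0.178 = 0.09078
  Frost: 0.06 × 0.085 = 0.0051
  Eyre: 0.43 × 0.036 = 0.01548
Total = 0.11136.
P(Arden | evidence) = 0.09078 / 0.11136 ≈ 0.8152.

0.8152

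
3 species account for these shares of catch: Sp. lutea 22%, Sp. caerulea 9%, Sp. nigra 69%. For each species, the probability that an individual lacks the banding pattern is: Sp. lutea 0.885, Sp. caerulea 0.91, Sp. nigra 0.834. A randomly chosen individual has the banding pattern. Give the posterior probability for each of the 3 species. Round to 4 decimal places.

Sp. lutea 0.1710, Sp. caerulea 0.0548, Sp. nigra 0.7742

Taking complements, P(banded | each) = Sp. lutea 0.115, Sp. caerulea 0.09, Sp. nigra 0.166.
By Bayes' rule, posterior ∝ prior × likelihood:
  Sp. lutea: 0.22 × 0.115 = 0.0253
  Sp. caerulea: 0.09 × 0.09 = 0.0081
  Sp. nigra: 0.69 × 0.166 = 0.11454
Normalizing constant = 0.14794.
P(Sp. lutea | banded) = 0.0253/0.14794 ≈ 0.1710
P(Sp. caerulea | banded) = 0.0081/0.14794 ≈ 0.0548
P(Sp. nigra | banded) = 0.11454/0.14794 ≈ 0.7742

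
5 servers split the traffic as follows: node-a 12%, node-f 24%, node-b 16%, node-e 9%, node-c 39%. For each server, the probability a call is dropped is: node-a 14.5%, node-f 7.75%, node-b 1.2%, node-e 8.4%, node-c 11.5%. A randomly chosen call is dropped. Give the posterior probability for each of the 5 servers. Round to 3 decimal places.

Prior × likelihood for each hypothesis:
  node-a: 0.12 × 0.145 = 0.0174
  node-f: 0.24 × 0.0775 = 0.0186
  node-b: 0.16 × 0.012 = 0.00192
  node-e: 0.09 × 0.084 = 0.00756
  node-c: 0.39 × 0.115 = 0.04485
Sum = 0.09033.
P(node-a | dropped) = 0.0174/0.09033 ≈ 0.193
P(node-f | dropped) = 0.0186/0.09033 ≈ 0.206
P(node-b | dropped) = 0.00192/0.09033 ≈ 0.021
P(node-e | dropped) = 0.00756/0.09033 ≈ 0.084
P(node-c | dropped) = 0.04485/0.09033 ≈ 0.497
(Check: 0.193+0.206+0.021+0.084+0.497 = 1.001.)

node-a 0.193, node-f 0.206, node-b 0.021, node-e 0.084, node-c 0.497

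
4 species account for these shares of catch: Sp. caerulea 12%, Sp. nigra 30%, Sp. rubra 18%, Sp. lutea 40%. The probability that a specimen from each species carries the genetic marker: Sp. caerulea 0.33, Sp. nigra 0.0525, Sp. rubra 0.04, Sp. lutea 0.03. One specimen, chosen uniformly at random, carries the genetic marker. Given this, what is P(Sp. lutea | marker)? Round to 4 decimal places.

Prior × likelihood for each hypothesis:
  Sp. caerulea: 0.12 × 0.33 = 0.0396
  Sp. nigra: 0.3 × 0.0525 = 0.01575
  Sp. rubra: 0.18 × 0.04 = 0.0072
  Sp. lutea: 0.4 × 0.03 = 0.012
Normalizing constant = 0.07455.
P(Sp. lutea | evidence) = 0.012 / 0.07455 ≈ 0.1610.

0.1610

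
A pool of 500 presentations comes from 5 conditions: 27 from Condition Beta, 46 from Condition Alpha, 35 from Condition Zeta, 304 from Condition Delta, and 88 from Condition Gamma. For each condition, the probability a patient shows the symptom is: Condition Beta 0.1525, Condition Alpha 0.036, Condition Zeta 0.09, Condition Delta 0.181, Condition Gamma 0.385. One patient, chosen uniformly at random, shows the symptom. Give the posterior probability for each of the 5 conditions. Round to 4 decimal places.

Condition Beta 0.0421, Condition Alpha 0.0169, Condition Zeta 0.0322, Condition Delta 0.5625, Condition Gamma 0.3463

Prior × likelihood for each hypothesis:
  Condition Beta: 0.054 × 0.1525 = 0.008235
  Condition Alpha: 0.092 × 0.036 = 0.003312
  Condition Zeta: 0.07 × 0.09 = 0.0063
  Condition Delta: 0.608 × 0.181 = 0.110048
  Condition Gamma: 0.176 × 0.385 = 0.06776
Normalizing constant = 0.195655.
P(Condition Beta | symptomatic) = 0.008235/0.195655 ≈ 0.0421
P(Condition Alpha | symptomatic) = 0.003312/0.195655 ≈ 0.0169
P(Condition Zeta | symptomatic) = 0.0063/0.195655 ≈ 0.0322
P(Condition Delta | symptomatic) = 0.110048/0.195655 ≈ 0.5625
P(Condition Gamma | symptomatic) = 0.06776/0.195655 ≈ 0.3463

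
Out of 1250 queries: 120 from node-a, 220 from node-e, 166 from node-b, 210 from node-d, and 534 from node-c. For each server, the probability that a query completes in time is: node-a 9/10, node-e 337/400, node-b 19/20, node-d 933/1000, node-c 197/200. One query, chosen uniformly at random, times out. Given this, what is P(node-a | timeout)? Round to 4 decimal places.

Taking complements, P(timeout | each) = node-a 0.1, node-e 0.1575, node-b 0.05, node-d 0.067, node-c 0.015.
Compute prior × likelihood for every hypothesis:
  node-a: 0.096 × 0.1 = 0.0096
  node-e: 0.176 × 0.1575 = 0.02772
  node-b: 0.1328 × 0.05 = 0.00664
  node-d: 0.168 × 0.067 = 0.011256
  node-c: 0.4272 × 0.015 = 0.006408
Total = 0.061624.
P(node-a | evidence) = 0.0096 / 0.061624 ≈ 0.1558.

0.1558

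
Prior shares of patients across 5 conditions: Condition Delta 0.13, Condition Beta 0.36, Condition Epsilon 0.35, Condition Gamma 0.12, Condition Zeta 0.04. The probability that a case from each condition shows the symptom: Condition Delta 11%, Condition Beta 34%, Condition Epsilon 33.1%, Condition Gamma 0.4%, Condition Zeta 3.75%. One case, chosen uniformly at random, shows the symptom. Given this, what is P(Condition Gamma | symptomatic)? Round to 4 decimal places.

Unnormalized posteriors (prior × likelihood):
  Condition Delta: 0.13 × 0.11 = 0.0143
  Condition Beta: 0.36 × 0.34 = 0.1224
  Condition Epsilon: 0.35 × 0.331 = 0.11585
  Condition Gamma: 0.12 × 0.004 = 0.00048
  Condition Zeta: 0.04 × 0.0375 = 0.0015
Normalizing constant = 0.25453.
P(Condition Gamma | evidence) = 0.00048 / 0.25453 ≈ 0.0019.

0.0019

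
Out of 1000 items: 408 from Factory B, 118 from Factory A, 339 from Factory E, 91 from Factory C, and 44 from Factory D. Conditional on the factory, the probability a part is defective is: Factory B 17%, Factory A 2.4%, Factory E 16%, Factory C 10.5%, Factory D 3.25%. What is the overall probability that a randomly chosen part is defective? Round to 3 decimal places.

By Bayes' rule, posterior ∝ prior × likelihood:
  Factory B: 0.408 × 0.17 = 0.06936
  Factory A: 0.118 × 0.024 = 0.002832
  Factory E: 0.339 × 0.16 = 0.05424
  Factory C: 0.091 × 0.105 = 0.009555
  Factory D: 0.044 × 0.0325 = 0.00143
P(defective) = 0.06936 + 0.002832 + 0.05424 + 0.009555 + 0.00143 = 0.137417 → 0.137.

0.137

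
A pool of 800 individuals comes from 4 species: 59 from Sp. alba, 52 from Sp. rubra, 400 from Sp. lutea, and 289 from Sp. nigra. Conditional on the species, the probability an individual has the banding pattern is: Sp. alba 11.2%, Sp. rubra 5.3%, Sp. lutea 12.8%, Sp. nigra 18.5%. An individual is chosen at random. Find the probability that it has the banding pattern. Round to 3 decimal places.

By Bayes' rule, posterior ∝ prior × likelihood:
  Sp. alba: 0.07375 × 0.112 = 0.00826
  Sp. rubra: 0.065 × 0.053 = 0.003445
  Sp. lutea: 0.5 × 0.128 = 0.064
  Sp. nigra: 0.36125 × 0.185 = 0.06683125
P(banded) = 0.00826 + 0.003445 + 0.064 + 0.06683125 = 0.14253625 → 0.143.

0.143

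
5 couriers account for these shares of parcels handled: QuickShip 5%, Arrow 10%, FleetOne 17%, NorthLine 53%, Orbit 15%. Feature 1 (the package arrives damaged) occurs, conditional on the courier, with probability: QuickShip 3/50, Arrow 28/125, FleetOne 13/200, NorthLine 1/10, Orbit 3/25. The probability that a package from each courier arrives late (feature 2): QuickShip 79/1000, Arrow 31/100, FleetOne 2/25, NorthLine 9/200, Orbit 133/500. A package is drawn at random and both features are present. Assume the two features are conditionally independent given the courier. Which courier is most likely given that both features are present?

Arrow

Prior × likelihood for each hypothesis:
  QuickShip: 0.05 × 0.06 × 0.079 = 0.000237
  Arrow: 0.1 × 0.224 × 0.31 = 0.006944
  FleetOne: 0.17 × 0.065 × 0.08 = 0.000884
  NorthLine: 0.53 × 0.1 × 0.045 = 0.002385
  Orbit: 0.15 × 0.12 × 0.266 = 0.004788
Total = 0.015238.
Largest term belongs to Arrow, so Arrow is most probable.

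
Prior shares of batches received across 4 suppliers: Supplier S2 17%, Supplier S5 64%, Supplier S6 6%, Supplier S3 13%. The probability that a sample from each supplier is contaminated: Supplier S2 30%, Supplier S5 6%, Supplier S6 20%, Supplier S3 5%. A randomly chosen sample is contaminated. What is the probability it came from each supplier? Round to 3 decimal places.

Prior × likelihood for each hypothesis:
  Supplier S2: 0.17 × 0.3 = 0.051
  Supplier S5: 0.64 × 0.06 = 0.0384
  Supplier S6: 0.06 × 0.2 = 0.012
  Supplier S3: 0.13 × 0.05 = 0.0065
Total = 0.1079.
P(Supplier S2 | contaminated) = 0.051/0.1079 ≈ 0.473
P(Supplier S5 | contaminated) = 0.0384/0.1079 ≈ 0.356
P(Supplier S6 | contaminated) = 0.012/0.1079 ≈ 0.111
P(Supplier S3 | contaminated) = 0.0065/0.1079 ≈ 0.060
(Check: 0.473+0.356+0.111+0.060 = 1.000.)

Supplier S2 0.473, Supplier S5 0.356, Supplier S6 0.111, Supplier S3 0.060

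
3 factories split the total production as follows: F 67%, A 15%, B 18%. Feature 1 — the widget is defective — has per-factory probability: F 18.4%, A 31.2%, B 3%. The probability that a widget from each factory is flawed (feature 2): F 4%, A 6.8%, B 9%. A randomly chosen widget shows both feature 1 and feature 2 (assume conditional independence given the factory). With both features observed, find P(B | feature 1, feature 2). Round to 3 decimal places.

0.057

Prior × likelihood for each hypothesis:
  F: 0.67 × 0.184 × 0.04 = 0.0049312
  A: 0.15 × 0.312 × 0.068 = 0.0031824
  B: 0.18 × 0.03 × 0.09 = 0.000486
Total = 0.0085996.
P(B | evidence) = 0.000486 / 0.0085996 ≈ 0.057.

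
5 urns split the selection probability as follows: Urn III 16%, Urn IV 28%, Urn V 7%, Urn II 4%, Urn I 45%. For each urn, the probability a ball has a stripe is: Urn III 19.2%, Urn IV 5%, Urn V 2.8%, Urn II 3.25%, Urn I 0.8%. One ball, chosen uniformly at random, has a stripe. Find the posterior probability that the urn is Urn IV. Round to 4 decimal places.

Unnormalized posteriors (prior × likelihood):
  Urn III: 0.16 × 0.192 = 0.03072
  Urn IV: 0.28 × 0.05 = 0.014
  Urn V: 0.07 × 0.028 = 0.00196
  Urn II: 0.04 × 0.0325 = 0.0013
  Urn I: 0.45 × 0.008 = 0.0036
Normalizing constant = 0.05158.
P(Urn IV | evidence) = 0.014 / 0.05158 ≈ 0.2714.

0.2714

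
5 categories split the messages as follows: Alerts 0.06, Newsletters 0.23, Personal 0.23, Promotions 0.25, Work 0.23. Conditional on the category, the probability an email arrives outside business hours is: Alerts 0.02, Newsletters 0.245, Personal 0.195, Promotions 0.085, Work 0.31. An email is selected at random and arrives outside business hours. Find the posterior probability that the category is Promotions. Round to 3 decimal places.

0.109

Compute prior × likelihood for every hypothesis:
  Alerts: 0.06 × 0.02 = 0.0012
  Newsletters: 0.23 × 0.245 = 0.05635
  Personal: 0.23 × 0.195 = 0.04485
  Promotions: 0.25 × 0.085 = 0.02125
  Work: 0.23 × 0.31 = 0.0713
Total = 0.19495.
P(Promotions | evidence) = 0.02125 / 0.19495 ≈ 0.109.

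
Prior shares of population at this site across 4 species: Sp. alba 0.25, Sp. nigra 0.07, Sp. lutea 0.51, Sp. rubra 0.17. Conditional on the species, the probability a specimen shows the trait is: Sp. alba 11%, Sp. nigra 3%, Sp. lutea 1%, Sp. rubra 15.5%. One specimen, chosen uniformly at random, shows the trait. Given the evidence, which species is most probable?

Sp. alba

Prior × likelihood for each hypothesis:
  Sp. alba: 0.25 × 0.11 = 0.0275
  Sp. nigra: 0.07 × 0.03 = 0.0021
  Sp. lutea: 0.51 × 0.01 = 0.0051
  Sp. rubra: 0.17 × 0.155 = 0.02635
Total = 0.06105.
Largest term belongs to Sp. alba, so Sp. alba is most probable.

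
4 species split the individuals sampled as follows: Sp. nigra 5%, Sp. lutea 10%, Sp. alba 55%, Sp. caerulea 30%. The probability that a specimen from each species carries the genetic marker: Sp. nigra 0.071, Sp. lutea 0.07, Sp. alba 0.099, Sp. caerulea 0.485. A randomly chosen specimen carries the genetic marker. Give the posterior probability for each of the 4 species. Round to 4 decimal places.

Sp. nigra 0.0169, Sp. lutea 0.0333, Sp. alba 0.2587, Sp. caerulea 0.6912

By Bayes' rule, posterior ∝ prior × likelihood:
  Sp. nigra: 0.05 × 0.071 = 0.00355
  Sp. lutea: 0.1 × 0.07 = 0.007
  Sp. alba: 0.55 × 0.099 = 0.05445
  Sp. caerulea: 0.3 × 0.485 = 0.1455
Sum = 0.2105.
P(Sp. nigra | marker) = 0.00355/0.2105 ≈ 0.0169
P(Sp. lutea | marker) = 0.007/0.2105 ≈ 0.0333
P(Sp. alba | marker) = 0.05445/0.2105 ≈ 0.2587
P(Sp. caerulea | marker) = 0.1455/0.2105 ≈ 0.6912
(Check: 0.0169+0.0333+0.2587+0.6912 = 1.0001.)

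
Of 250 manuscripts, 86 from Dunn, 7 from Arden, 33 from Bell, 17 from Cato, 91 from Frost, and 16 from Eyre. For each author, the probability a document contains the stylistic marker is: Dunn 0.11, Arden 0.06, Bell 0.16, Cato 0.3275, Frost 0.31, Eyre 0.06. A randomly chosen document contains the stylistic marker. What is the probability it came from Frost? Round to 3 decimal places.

0.565

Unnormalized posteriors (prior × likelihood):
  Dunn: 0.344 × 0.11 = 0.03784
  Arden: 0.028 × 0.06 = 0.00168
  Bell: 0.132 × 0.16 = 0.02112
  Cato: 0.068 × 0.3275 = 0.02227
  Frost: 0.364 × 0.31 = 0.11284
  Eyre: 0.064 × 0.06 = 0.00384
Normalizing constant = 0.19959.
P(Frost | evidence) = 0.11284 / 0.19959 ≈ 0.565.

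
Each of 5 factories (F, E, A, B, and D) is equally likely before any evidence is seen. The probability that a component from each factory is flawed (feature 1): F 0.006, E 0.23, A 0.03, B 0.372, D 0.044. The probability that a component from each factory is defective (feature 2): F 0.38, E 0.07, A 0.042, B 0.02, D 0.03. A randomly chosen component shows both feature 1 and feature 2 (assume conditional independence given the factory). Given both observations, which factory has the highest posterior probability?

Since the prior is uniform, the posterior is proportional to the likelihood:
  F: 0.006 × 0.38 = 0.00228
  E: 0.23 × 0.07 = 0.0161
  A: 0.03 × 0.042 = 0.00126
  B: 0.372 × 0.02 = 0.00744
  D: 0.044 × 0.03 = 0.00132
Sum = 0.0284.
Largest term belongs to E, so E is most probable.

E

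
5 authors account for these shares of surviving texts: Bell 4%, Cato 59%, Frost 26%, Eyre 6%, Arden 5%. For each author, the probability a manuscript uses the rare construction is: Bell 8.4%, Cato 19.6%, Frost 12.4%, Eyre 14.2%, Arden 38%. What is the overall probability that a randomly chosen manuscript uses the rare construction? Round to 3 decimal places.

0.179

Prior × likelihood for each hypothesis:
  Bell: 0.04 × 0.084 = 0.00336
  Cato: 0.59 × 0.196 = 0.11564
  Frost: 0.26 × 0.124 = 0.03224
  Eyre: 0.06 × 0.142 = 0.00852
  Arden: 0.05 × 0.38 = 0.019
P(rare-form) = 0.00336 + 0.11564 + 0.03224 + 0.00852 + 0.019 = 0.17876 → 0.179.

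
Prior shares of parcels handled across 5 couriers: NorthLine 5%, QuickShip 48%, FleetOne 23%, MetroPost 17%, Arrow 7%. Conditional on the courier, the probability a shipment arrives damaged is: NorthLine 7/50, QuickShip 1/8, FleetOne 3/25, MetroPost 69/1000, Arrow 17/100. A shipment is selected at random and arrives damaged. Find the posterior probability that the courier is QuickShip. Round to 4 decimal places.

By Bayes' rule, posterior ∝ prior × likelihood:
  NorthLine: 0.05 × 0.14 = 0.007
  QuickShip: 0.48 × 0.125 = 0.06
  FleetOne: 0.23 × 0.12 = 0.0276
  MetroPost: 0.17 × 0.069 = 0.01173
  Arrow: 0.07 × 0.17 = 0.0119
Total = 0.11823.
P(QuickShip | evidence) = 0.06 / 0.11823 ≈ 0.5075.

0.5075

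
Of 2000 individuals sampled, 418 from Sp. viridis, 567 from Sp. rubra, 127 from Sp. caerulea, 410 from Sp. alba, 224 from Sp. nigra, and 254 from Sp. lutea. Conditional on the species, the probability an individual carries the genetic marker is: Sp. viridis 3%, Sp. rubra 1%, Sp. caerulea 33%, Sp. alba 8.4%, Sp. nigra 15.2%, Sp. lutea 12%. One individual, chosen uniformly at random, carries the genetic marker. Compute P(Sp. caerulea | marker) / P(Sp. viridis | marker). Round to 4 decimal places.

3.3421

Unnormalized posteriors (prior × likelihood):
  Sp. viridis: 0.209 × 0.03 = 0.00627
  Sp. rubra: 0.2835 × 0.01 = 0.002835
  Sp. caerulea: 0.0635 × 0.33 = 0.020955
  Sp. alba: 0.205 × 0.084 = 0.01722
  Sp. nigra: 0.112 × 0.152 = 0.017024
  Sp. lutea: 0.127 × 0.12 = 0.01524
Normalizing constant = 0.079544.
The ratio is 0.020955 / 0.00627 (the normalizer cancels) = 3.3421.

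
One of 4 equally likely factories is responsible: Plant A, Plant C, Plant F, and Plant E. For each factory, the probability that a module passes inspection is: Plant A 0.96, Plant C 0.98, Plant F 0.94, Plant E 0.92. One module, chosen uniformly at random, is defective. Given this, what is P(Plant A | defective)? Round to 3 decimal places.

Taking complements, P(defective | each) = Plant A 0.04, Plant C 0.02, Plant F 0.06, Plant E 0.08.
With a uniform prior (1/4 each), posterior ∝ likelihood:
  Plant A: 0.04
  Plant C: 0.02
  Plant F: 0.06
  Plant E: 0.08
Total = 0.2.
P(Plant A | evidence) = 0.04 / 0.2 ≈ 0.200.

0.200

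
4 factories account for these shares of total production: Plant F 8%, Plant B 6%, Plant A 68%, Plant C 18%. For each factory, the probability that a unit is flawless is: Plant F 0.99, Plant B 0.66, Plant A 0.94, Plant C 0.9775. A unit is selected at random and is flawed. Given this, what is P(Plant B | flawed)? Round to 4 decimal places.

Taking complements, P(flawed | each) = Plant F 0.01, Plant B 0.34, Plant A 0.06, Plant C 0.0225.
Unnormalized posteriors (prior × likelihood):
  Plant F: 0.08 × 0.01 = 0.0008
  Plant B: 0.06 × 0.34 = 0.0204
  Plant A: 0.68 × 0.06 = 0.0408
  Plant C: 0.18 × 0.0225 = 0.00405
Normalizing constant = 0.06605.
P(Plant B | evidence) = 0.0204 / 0.06605 ≈ 0.3089.

0.3089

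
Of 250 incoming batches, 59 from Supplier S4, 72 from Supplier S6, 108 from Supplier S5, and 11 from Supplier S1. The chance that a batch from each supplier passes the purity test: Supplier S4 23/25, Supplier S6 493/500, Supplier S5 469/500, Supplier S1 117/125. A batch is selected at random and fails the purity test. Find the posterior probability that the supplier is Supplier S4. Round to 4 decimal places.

Taking complements, P(off-spec | each) = Supplier S4 0.08, Supplier S6 0.014, Supplier S5 0.062, Supplier S1 0.064.
Compute prior × likelihood for every hypothesis:
  Supplier S4: 0.236 × 0.08 = 0.01888
  Supplier S6: 0.288 × 0.014 = 0.004032
  Supplier S5: 0.432 × 0.062 = 0.026784
  Supplier S1: 0.044 × 0.064 = 0.002816
Total = 0.052512.
P(Supplier S4 | evidence) = 0.01888 / 0.052512 ≈ 0.3595.

0.3595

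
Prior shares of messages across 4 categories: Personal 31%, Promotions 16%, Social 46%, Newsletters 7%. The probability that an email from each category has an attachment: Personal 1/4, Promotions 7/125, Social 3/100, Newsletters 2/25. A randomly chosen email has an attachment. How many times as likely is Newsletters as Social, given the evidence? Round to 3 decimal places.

Compute prior × likelihood for every hypothesis:
  Personal: 0.31 × 0.25 = 0.0775
  Promotions: 0.16 × 0.056 = 0.00896
  Social: 0.46 × 0.03 = 0.0138
  Newsletters: 0.07 × 0.08 = 0.0056
Normalizing constant = 0.10586.
The ratio is 0.0056 / 0.0138 (the normalizer cancels) = 0.406.

0.406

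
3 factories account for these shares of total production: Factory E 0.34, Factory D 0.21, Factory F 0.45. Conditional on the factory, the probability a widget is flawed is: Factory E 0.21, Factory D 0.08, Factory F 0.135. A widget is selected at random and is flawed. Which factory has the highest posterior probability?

By Bayes' rule, posterior ∝ prior × likelihood:
  Factory E: 0.34 × 0.21 = 0.0714
  Factory D: 0.21 × 0.08 = 0.0168
  Factory F: 0.45 × 0.135 = 0.06075
Sum = 0.14895.
Largest term belongs to Factory E, so Factory E is most probable.

Factory E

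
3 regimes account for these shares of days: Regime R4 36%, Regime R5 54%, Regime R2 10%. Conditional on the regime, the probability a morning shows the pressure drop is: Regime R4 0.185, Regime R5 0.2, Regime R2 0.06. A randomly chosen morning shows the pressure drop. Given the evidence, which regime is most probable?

Compute prior × likelihood for every hypothesis:
  Regime R4: 0.36 × 0.185 = 0.0666
  Regime R5: 0.54 × 0.2 = 0.108
  Regime R2: 0.1 × 0.06 = 0.006
Normalizing constant = 0.1806.
Largest term belongs to Regime R5, so Regime R5 is most probable.

Regime R5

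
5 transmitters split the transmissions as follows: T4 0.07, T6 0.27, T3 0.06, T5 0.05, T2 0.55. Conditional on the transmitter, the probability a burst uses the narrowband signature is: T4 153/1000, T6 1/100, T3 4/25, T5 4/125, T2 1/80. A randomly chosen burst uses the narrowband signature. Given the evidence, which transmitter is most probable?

T4

Unnormalized posteriors (prior × likelihood):
  T4: 0.07 × 0.153 = 0.01071
  T6: 0.27 × 0.01 = 0.0027
  T3: 0.06 × 0.16 = 0.0096
  T5: 0.05 × 0.032 = 0.0016
  T2: 0.55 × 0.0125 = 0.006875
Total = 0.031485.
Largest term belongs to T4, so T4 is most probable.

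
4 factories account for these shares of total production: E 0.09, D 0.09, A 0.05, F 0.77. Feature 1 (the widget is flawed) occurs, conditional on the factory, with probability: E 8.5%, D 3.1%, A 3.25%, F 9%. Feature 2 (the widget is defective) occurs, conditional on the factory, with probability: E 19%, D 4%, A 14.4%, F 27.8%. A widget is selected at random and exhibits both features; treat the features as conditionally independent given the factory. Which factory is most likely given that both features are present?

Prior × likelihood for each hypothesis:
  E: 0.09 × 0.085 × 0.19 = 0.0014535
  D: 0.09 × 0.031 × 0.04 = 0.0001116
  A: 0.05 × 0.0325 × 0.144 = 0.000234
  F: 0.77 × 0.09 × 0.278 = 0.0192654
Total = 0.0210645.
Largest term belongs to F, so F is most probable.

F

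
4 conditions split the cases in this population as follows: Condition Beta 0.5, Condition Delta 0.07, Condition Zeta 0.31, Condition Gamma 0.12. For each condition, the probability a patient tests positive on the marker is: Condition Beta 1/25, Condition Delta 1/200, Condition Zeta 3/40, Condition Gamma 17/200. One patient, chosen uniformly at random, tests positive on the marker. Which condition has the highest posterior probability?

Condition Zeta

By Bayes' rule, posterior ∝ prior × likelihood:
  Condition Beta: 0.5 × 0.04 = 0.02
  Condition Delta: 0.07 × 0.005 = 0.00035
  Condition Zeta: 0.31 × 0.075 = 0.02325
  Condition Gamma: 0.12 × 0.085 = 0.0102
Normalizing constant = 0.0538.
Largest term belongs to Condition Zeta, so Condition Zeta is most probable.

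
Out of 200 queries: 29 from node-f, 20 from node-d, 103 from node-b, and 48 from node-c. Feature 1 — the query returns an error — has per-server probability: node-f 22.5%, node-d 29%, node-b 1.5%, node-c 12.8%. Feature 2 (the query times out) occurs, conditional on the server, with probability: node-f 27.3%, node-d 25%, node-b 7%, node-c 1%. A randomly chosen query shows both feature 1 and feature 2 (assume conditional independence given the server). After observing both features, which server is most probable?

By Bayes' rule, posterior ∝ prior × likelihood:
  node-f: 0.145 × 0.225 × 0.273 = 0.008906625
  node-d: 0.1 × 0.29 × 0.25 = 0.00725
  node-b: 0.515 × 0.015 × 0.07 = 0.00054075
  node-c: 0.24 × 0.128 × 0.01 = 0.0003072
Normalizing constant = 0.017004575.
Largest term belongs to node-f, so node-f is most probable.

node-f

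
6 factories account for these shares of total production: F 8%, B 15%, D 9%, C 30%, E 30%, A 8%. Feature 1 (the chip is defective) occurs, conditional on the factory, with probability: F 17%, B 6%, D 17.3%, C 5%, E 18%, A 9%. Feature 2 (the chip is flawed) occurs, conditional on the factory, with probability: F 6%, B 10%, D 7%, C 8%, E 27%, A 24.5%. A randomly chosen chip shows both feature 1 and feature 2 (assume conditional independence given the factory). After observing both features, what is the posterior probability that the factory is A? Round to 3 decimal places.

0.087

Compute prior × likelihood for every hypothesis:
  F: 0.08 × 0.17 × 0.06 = 0.000816
  B: 0.15 × 0.06 × 0.1 = 0.0009
  D: 0.09 × 0.173 × 0.07 = 0.0010899
  C: 0.3 × 0.05 × 0.08 = 0.0012
  E: 0.3 × 0.18 × 0.27 = 0.01458
  A: 0.08 × 0.09 × 0.245 = 0.001764
Normalizing constant = 0.0203499.
P(A | evidence) = 0.001764 / 0.0203499 ≈ 0.087.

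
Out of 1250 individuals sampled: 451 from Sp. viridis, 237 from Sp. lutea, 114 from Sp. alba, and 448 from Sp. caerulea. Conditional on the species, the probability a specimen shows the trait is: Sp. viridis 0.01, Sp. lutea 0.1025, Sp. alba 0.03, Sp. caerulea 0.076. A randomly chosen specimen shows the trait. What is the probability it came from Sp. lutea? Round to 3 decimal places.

Unnormalized posteriors (prior × likelihood):
  Sp. viridis: 0.3608 × 0.01 = 0.003608
  Sp. lutea: 0.1896 × 0.1025 = 0.019434
  Sp. alba: 0.0912 × 0.03 = 0.002736
  Sp. caerulea: 0.3584 × 0.076 = 0.0272384
Total = 0.0530164.
P(Sp. lutea | evidence) = 0.019434 / 0.0530164 ≈ 0.367.

0.367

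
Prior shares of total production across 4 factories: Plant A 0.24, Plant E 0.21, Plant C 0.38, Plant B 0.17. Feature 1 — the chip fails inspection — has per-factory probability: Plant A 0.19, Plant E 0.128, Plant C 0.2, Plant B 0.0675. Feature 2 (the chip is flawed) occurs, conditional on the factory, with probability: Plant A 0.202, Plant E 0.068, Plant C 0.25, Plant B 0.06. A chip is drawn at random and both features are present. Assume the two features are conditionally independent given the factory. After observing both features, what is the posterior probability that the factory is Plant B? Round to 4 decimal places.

Compute prior × likelihood for every hypothesis:
  Plant A: 0.24 × 0.19 × 0.202 = 0.0092112
  Plant E: 0.21 × 0.128 × 0.068 = 0.00182784
  Plant C: 0.38 × 0.2 × 0.25 = 0.019
  Plant B: 0.17 × 0.0675 × 0.06 = 0.0006885
Sum = 0.03072754.
P(Plant B | evidence) = 0.0006885 / 0.03072754 ≈ 0.0224.

0.0224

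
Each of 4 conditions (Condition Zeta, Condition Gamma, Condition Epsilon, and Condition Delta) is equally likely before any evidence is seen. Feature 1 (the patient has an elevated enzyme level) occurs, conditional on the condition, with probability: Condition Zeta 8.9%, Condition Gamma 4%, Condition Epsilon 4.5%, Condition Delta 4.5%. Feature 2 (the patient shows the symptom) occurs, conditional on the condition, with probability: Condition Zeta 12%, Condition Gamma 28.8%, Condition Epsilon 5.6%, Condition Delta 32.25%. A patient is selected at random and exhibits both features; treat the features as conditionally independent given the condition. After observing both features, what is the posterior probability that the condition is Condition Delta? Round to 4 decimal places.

Since the prior is uniform, the posterior is proportional to the likelihood:
  Condition Zeta: 0.089 × 0.12 = 0.01068
  Condition Gamma: 0.04 × 0.288 = 0.01152
  Condition Epsilon: 0.045 × 0.056 = 0.00252
  Condition Delta: 0.045 × 0.3225 = 0.0145125
Sum = 0.0392325.
P(Condition Delta | evidence) = 0.0145125 / 0.0392325 ≈ 0.3699.

0.3699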